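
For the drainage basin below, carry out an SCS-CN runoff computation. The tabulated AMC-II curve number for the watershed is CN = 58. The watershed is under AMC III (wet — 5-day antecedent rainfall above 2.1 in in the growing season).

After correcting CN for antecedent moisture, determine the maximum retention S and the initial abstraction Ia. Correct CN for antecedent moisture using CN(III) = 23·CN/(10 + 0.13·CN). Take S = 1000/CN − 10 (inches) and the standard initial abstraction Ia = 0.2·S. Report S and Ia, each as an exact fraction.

S = 2100/667 in ≈ 3.148 in; Ia = 420/667 in ≈ 0.630 in

CN(III) from CN(II)=58: (23·58)/(10 + 0.13·58) = 66700/877 ≈ 76.055
Max retention: S = 1000/(66700/877) − 10 = 2100/667 in (≈ 3.148 in)
Ia = 0.2S: 0.2·3.148 = 0.630 in (exactly 420/667)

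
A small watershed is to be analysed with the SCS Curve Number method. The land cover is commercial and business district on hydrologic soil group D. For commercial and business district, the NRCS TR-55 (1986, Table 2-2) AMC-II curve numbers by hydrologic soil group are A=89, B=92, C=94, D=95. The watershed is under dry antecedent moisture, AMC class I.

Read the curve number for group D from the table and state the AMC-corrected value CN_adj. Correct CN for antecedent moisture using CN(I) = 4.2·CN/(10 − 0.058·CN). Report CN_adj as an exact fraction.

CN_adj = 39900/449 ≈ 88.864

NRCS table: commercial and business district, soil group D → CN(II) = 95
Adjust CN=95 to AMC I: 4.2·95/(10 − 0.058·95) → 399 ÷ (449/100) = 39900/449 ≈ 88.864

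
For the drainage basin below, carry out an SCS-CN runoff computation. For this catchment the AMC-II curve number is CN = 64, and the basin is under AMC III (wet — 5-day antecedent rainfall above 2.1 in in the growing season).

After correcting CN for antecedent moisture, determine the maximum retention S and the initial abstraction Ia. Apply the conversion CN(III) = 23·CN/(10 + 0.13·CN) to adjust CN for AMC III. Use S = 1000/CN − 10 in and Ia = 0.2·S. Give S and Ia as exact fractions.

S = 225/92 in ≈ 2.446 in; Ia = 45/92 in ≈ 0.489 in

Adjust CN=64 to AMC III: 23·64/(10 + 0.13·64) → 1472 ÷ (458/25) = 18400/229 ≈ 80.349
Max retention: S = 1000/(18400/229) − 10 = 225/92 in (≈ 2.446 in)
Ia = 0.2·(225/92) = 45/92 in ≈ 0.489 in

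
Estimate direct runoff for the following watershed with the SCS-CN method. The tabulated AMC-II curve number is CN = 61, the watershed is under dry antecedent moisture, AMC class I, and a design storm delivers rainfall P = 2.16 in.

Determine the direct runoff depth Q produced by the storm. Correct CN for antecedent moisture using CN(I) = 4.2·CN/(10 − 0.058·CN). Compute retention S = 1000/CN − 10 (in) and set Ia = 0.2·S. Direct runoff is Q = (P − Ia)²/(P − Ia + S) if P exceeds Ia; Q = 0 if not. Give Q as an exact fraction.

CN(I) from CN(II)=61: (4.2·61)/(10 − 0.058·61) = 42700/1077 ≈ 39.647
Retention S: 1000/CN − 10 with CN=39.647 → S = 6500/427 ≈ 15.222 in
Initial abstraction Ia = S/5 = (6500/427)/5 = 1300/427 ≈ 3.044 in
P = 2.160 ≤ Ia = 3.044 in: entire storm abstracted, Q = 0.

Q = 0 in ≈ 0.000 in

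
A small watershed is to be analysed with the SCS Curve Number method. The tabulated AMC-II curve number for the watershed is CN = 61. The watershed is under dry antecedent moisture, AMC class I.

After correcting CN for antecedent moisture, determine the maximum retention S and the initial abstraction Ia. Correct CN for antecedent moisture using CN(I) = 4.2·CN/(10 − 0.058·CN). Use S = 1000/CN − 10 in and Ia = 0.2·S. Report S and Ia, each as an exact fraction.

Dry (AMC I): CN(I) = 4.2·61/(10 − 0.058·61) = (1281/5)/(3231/500) = 42700/1077 ≈ 39.647
Retention S: 1000/CN − 10 with CN=39.647 → S = 6500/427 ≈ 15.222 in
Ia = 0.2·(6500/427) = 1300/427 in ≈ 3.044 in

S = 6500/427 in ≈ 15.222 in; Ia = 1300/427 in ≈ 3.044 in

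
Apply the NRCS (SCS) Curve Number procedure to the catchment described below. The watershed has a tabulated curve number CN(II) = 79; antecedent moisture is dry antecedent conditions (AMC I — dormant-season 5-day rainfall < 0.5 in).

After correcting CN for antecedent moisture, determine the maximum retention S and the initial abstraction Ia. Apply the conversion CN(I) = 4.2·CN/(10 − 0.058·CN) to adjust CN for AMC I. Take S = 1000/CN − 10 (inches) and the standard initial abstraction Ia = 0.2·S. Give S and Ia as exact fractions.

S = 500/79 in ≈ 6.329 in; Ia = 100/79 in ≈ 1.266 in

CN(I) from CN(II)=79: (4.2·79)/(10 − 0.058·79) = 7900/129 ≈ 61.240
Max retention: S = 1000/(7900/129) − 10 = 500/79 in (≈ 6.329 in)
Initial abstraction Ia = S/5 = (500/79)/5 = 100/79 ≈ 1.266 in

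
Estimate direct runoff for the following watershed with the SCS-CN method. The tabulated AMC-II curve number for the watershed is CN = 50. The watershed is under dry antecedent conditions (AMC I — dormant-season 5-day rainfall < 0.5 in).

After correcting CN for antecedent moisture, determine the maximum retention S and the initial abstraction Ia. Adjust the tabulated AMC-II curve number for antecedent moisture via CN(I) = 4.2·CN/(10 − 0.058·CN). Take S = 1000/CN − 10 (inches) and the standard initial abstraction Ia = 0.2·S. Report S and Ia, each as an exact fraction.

S = 500/21 in ≈ 23.810 in; Ia = 100/21 in ≈ 4.762 in

Adjust CN=50 to AMC I: 4.2·50/(10 − 0.058·50) → 210 ÷ (71/10) = 2100/71 ≈ 29.577
Max retention: S = 1000/(2100/71) − 10 = 500/21 in (≈ 23.810 in)
Ia = 0.2S: 0.2·23.810 = 4.762 in (exactly 100/21)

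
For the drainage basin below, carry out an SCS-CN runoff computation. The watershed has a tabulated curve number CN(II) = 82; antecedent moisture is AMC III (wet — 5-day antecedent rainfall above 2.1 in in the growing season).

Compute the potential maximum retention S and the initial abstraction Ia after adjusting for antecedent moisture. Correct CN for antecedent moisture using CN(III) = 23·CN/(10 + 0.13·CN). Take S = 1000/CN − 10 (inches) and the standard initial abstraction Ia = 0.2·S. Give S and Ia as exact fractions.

CN(III) from CN(II)=82: (23·82)/(10 + 0.13·82) = 94300/1033 ≈ 91.288
Max retention: S = 1000/(94300/1033) − 10 = 900/943 in (≈ 0.954 in)
Ia = 0.2S: 0.2·0.954 = 0.191 in (exactly 180/943)

S = 900/943 in ≈ 0.954 in; Ia = 180/943 in ≈ 0.191 in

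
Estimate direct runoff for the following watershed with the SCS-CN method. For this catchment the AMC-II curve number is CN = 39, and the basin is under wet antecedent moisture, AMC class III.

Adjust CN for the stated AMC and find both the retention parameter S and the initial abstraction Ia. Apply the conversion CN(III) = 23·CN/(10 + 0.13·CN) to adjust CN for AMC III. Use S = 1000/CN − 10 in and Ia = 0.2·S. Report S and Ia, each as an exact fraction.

Adjust CN=39 to AMC III: 23·39/(10 + 0.13·39) → 897 ÷ (1507/100) = 89700/1507 ≈ 59.522
Max retention: S = 1000/(89700/1507) − 10 = 6100/897 in (≈ 6.800 in)
Initial abstraction Ia = S/5 = (6100/897)/5 = 1220/897 ≈ 1.360 in

S = 6100/897 in ≈ 6.800 in; Ia = 1220/897 in ≈ 1.360 in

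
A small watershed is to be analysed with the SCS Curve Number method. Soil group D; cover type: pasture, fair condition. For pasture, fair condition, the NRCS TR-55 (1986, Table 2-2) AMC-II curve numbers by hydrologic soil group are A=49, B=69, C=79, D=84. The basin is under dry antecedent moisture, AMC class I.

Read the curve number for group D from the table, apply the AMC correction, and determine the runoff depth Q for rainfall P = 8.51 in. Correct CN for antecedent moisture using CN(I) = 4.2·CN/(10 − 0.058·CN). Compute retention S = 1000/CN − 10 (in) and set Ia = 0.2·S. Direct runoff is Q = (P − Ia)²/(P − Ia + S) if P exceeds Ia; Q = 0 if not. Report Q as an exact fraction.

Q = 112420054681/23606333100 in ≈ 4.762 in

NRCS table: pasture, fair condition, soil group D → CN(II) = 84
Adjust CN=84 to AMC I: 4.2·84/(10 − 0.058·84) → (1764/5) ÷ (641/125) = 44100/641 ≈ 68.799
S = 1000/(44100/641) − 10 = 2000/441 in ≈ 4.535 in
Initial abstraction Ia = S/5 = (2000/441)/5 = 400/441 ≈ 0.907 in
P − Ia = 8.510 − 0.907 = 335291/44100 ≈ 7.603 in (> 0, runoff occurs)
Runoff Q = (P−Ia)²/(P−Ia+S) = (7.603)²/(7.603+4.535) = 112420054681/23606333100 ≈ 4.762 in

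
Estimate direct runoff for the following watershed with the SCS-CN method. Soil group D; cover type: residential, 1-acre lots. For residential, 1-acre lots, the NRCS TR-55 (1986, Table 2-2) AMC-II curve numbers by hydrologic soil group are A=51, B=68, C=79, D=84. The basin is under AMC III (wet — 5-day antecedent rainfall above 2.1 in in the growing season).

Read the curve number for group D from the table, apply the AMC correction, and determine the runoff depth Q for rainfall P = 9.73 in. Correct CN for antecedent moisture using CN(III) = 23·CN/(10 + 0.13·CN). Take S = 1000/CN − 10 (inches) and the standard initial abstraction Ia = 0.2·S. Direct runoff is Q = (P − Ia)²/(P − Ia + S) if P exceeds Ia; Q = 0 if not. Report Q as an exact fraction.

Q = 213406117681/24244619700 in ≈ 8.802 in

NRCS table: residential, 1-acre lots, soil group D → CN(II) = 84
CN(III) from CN(II)=84: (23·84)/(10 + 0.13·84) = 48300/523 ≈ 92.352
Retention S: 1000/CN − 10 with CN=92.352 → S = 400/483 ≈ 0.828 in
Ia = 0.2S: 0.2·0.828 = 0.166 in (exactly 80/483)
Since P=9.730 > Ia=0.166: effective rainfall P−Ia = 461959/48300 in
Q: (461959/48300)² ÷ (501959/48300) = 213406117681/24244619700 in (≈ 8.802 in)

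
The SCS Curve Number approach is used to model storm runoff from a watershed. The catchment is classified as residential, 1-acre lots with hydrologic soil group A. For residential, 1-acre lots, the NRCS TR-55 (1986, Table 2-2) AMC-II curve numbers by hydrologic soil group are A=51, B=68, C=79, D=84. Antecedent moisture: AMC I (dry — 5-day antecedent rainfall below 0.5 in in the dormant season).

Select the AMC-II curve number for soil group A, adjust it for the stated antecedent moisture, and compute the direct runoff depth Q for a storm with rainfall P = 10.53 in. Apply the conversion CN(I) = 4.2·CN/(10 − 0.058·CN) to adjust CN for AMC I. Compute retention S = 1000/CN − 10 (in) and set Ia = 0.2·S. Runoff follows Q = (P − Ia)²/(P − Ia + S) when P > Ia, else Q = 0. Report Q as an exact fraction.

Q = 8300849881/6748967700 in ≈ 1.230 in

NRCS table: residential, 1-acre lots, soil group A → CN(II) = 51
CN(I) from CN(II)=51: (4.2·51)/(10 − 0.058·51) = 15300/503 ≈ 30.417
S = 1000/(15300/503) − 10 = 3500/153 in ≈ 22.876 in
Initial abstraction Ia = S/5 = (3500/153)/5 = 700/153 ≈ 4.575 in
Since P=10.530 > Ia=4.575: effective rainfall P−Ia = 91109/15300 in
Q: (91109/15300)² ÷ (441109/15300) = 8300849881/6748967700 in (≈ 1.230 in)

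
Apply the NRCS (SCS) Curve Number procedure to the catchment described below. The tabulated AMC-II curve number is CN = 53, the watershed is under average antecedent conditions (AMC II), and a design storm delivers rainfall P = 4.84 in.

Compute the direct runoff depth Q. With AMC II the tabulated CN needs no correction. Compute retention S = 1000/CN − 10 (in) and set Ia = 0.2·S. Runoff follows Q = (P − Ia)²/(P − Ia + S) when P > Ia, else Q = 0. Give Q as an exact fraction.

Q = 16507969/20952225 in ≈ 0.788 in

AMC II — tabulated CN = 53 applies directly.
S = 1000/53 − 10 = 470/53 in ≈ 8.868 in
Initial abstraction Ia = S/5 = (470/53)/5 = 94/53 ≈ 1.774 in
Since P=4.840 > Ia=1.774: effective rainfall P−Ia = 4063/1325 in
Q = (4063/1325)²/((4063/1325) + 470/53) = (16507969/1755625)/(15813/1325) = 16507969/20952225 in ≈ 0.788 in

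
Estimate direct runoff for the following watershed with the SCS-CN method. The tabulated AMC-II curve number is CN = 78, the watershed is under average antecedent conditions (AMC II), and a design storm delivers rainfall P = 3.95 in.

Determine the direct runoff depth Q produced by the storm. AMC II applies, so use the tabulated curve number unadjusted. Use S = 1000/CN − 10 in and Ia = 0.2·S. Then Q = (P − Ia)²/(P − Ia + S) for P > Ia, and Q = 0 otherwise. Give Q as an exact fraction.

AMC II — tabulated CN = 78 applies directly.
S = 1000/78 − 10 = 110/39 in ≈ 2.821 in
Ia = 0.2S: 0.2·2.821 = 0.564 in (exactly 22/39)
P − Ia = 3.950 − 0.564 = 2641/780 ≈ 3.386 in (> 0, runoff occurs)
Runoff Q = (P−Ia)²/(P−Ia+S) = (3.386)²/(3.386+2.821) = 6974881/3775980 ≈ 1.847 in

Q = 6974881/3775980 in ≈ 1.847 in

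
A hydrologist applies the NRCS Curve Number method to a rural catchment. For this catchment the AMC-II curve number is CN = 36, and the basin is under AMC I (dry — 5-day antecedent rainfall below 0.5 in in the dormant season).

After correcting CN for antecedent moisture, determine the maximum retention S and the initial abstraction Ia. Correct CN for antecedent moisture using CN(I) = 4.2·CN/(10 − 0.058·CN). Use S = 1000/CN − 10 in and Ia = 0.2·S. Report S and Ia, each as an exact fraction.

Dry (AMC I): CN(I) = 4.2·36/(10 − 0.058·36) = (756/5)/(989/125) = 18900/989 ≈ 19.110
S = 1000/(18900/989) − 10 = 8000/189 in ≈ 42.328 in
Ia = 0.2·(8000/189) = 1600/189 in ≈ 8.466 in

S = 8000/189 in ≈ 42.328 in; Ia = 1600/189 in ≈ 8.466 in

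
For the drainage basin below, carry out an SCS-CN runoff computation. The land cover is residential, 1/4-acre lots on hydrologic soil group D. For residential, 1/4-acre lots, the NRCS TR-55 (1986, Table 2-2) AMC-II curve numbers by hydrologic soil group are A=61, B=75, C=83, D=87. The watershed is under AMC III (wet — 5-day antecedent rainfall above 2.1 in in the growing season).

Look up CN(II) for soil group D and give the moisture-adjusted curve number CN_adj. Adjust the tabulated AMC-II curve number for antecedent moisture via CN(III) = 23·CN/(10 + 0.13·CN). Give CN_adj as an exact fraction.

CN_adj = 200100/2131 ≈ 93.900

NRCS table: residential, 1/4-acre lots, soil group D → CN(II) = 87
CN(III) from CN(II)=87: (23·87)/(10 + 0.13·87) = 200100/2131 ≈ 93.900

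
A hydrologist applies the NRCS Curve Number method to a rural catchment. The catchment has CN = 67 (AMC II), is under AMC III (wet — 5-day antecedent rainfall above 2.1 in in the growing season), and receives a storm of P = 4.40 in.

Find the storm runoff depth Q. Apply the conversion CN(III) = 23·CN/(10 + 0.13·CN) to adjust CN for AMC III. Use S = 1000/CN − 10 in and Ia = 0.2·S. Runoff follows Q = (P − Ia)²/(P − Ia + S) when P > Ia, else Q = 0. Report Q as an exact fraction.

Q = 42567382/16496405 in ≈ 2.580 in

Wet (AMC III): CN(III) = 23·67/(10 + 0.13·67) = 1541/(1871/100) = 154100/1871 ≈ 82.362
S = 1000/(154100/1871) − 10 = 3300/1541 in ≈ 2.141 in
Ia = 0.2S: 0.2·2.141 = 0.428 in (exactly 660/1541)
P − Ia = 4.400 − 0.428 = 30602/7705 ≈ 3.972 in (> 0, runoff occurs)
Q = (30602/7705)²/((30602/7705) + 3300/1541) = (936482404/59367025)/(47102/7705) = 42567382/16496405 in ≈ 2.580 in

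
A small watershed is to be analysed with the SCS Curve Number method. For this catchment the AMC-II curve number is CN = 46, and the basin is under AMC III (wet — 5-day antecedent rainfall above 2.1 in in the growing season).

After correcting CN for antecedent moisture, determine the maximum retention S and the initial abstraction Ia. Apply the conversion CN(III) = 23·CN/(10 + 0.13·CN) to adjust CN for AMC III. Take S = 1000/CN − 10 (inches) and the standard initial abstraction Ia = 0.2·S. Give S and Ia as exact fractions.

Wet (AMC III): CN(III) = 23·46/(10 + 0.13·46) = 1058/(799/50) = 52900/799 ≈ 66.208
S = 1000/(52900/799) − 10 = 2700/529 in ≈ 5.104 in
Ia = 0.2S: 0.2·5.104 = 1.021 in (exactly 540/529)

S = 2700/529 in ≈ 5.104 in; Ia = 540/529 in ≈ 1.021 in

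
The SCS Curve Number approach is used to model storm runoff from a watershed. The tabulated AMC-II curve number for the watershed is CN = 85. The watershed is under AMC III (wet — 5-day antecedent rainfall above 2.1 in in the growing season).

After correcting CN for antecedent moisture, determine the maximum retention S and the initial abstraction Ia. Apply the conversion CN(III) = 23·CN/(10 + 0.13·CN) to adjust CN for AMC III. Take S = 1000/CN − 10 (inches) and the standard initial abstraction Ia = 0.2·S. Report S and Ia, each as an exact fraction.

S = 300/391 in ≈ 0.767 in; Ia = 60/391 in ≈ 0.153 in

Adjust CN=85 to AMC III: 23·85/(10 + 0.13·85) → 1955 ÷ (421/20) = 39100/421 ≈ 92.874
Retention S: 1000/CN − 10 with CN=92.874 → S = 300/391 ≈ 0.767 in
Ia = 0.2S: 0.2·0.767 = 0.153 in (exactly 60/391)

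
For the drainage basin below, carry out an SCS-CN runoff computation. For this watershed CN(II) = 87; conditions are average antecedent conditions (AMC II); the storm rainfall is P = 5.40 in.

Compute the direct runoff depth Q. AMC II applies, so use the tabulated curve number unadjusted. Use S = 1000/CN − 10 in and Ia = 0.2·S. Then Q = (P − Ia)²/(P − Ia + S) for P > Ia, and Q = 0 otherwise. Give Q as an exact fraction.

CN(II) = 87; AMC II needs no correction.
S = 1000/87 − 10 = 130/87 in ≈ 1.494 in
Ia = 0.2S: 0.2·1.494 = 0.299 in (exactly 26/87)
P − Ia = 5.400 − 0.299 = 2219/435 ≈ 5.101 in (> 0, runoff occurs)
Q = (2219/435)²/((2219/435) + 130/87) = (4923961/189225)/(2869/435) = 4923961/1248015 in ≈ 3.945 in

Q = 4923961/1248015 in ≈ 3.945 in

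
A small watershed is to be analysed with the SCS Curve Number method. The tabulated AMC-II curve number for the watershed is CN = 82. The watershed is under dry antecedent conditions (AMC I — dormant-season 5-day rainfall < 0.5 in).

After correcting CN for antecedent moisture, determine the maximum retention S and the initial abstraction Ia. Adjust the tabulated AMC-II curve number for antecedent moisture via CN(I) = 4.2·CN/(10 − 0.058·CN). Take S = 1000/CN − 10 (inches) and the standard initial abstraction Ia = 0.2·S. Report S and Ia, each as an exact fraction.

Dry (AMC I): CN(I) = 4.2·82/(10 − 0.058·82) = (1722/5)/(1311/250) = 28700/437 ≈ 65.675
Retention S: 1000/CN − 10 with CN=65.675 → S = 1500/287 ≈ 5.226 in
Initial abstraction Ia = S/5 = (1500/287)/5 = 300/287 ≈ 1.045 in

S = 1500/287 in ≈ 5.226 in; Ia = 300/287 in ≈ 1.045 in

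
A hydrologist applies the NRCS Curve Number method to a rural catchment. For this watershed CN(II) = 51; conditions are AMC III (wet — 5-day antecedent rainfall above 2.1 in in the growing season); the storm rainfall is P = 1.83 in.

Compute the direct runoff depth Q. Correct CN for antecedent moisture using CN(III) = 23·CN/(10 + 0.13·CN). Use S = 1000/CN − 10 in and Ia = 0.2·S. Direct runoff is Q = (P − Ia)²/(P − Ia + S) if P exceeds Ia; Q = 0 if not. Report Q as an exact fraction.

CN(III) from CN(II)=51: (23·51)/(10 + 0.13·51) = 117300/1663 ≈ 70.535
Retention S: 1000/CN − 10 with CN=70.535 → S = 4900/1173 ≈ 4.177 in
Initial abstraction Ia = S/5 = (4900/1173)/5 = 980/1173 ≈ 0.835 in
Since P=1.830 > Ia=0.835: effective rainfall P−Ia = 116659/117300 in
Q = (116659/117300)²/((116659/117300) + 4900/1173) = (13609322281/13759290000)/(606659/117300) = 13609322281/71161100700 in ≈ 0.191 in

Q = 13609322281/71161100700 in ≈ 0.191 in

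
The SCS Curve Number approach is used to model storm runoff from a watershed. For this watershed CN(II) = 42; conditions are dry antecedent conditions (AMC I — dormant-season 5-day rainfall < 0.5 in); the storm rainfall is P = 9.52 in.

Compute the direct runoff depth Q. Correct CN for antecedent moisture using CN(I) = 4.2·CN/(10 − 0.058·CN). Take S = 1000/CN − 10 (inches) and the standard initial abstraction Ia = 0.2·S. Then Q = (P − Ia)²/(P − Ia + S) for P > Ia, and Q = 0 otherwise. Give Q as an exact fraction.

Dry (AMC I): CN(I) = 4.2·42/(10 − 0.058·42) = (882/5)/(1891/250) = 44100/1891 ≈ 23.321
S = 1000/(44100/1891) − 10 = 14500/441 in ≈ 32.880 in
Initial abstraction Ia = S/5 = (14500/441)/5 = 2900/441 ≈ 6.576 in
Excess rainfall: 9.520 − 6.576 = 2.944 in; P > Ia so Q > 0
Q: (32458/11025)² ÷ (394958/11025) = 526760882/2177205975 in (≈ 0.242 in)

Q = 526760882/2177205975 in ≈ 0.242 in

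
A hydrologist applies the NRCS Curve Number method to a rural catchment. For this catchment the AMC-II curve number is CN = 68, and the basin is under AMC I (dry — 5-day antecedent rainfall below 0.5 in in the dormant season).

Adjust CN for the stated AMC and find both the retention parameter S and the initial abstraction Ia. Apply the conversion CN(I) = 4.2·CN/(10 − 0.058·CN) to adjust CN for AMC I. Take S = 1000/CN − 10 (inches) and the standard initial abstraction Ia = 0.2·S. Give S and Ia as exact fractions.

Dry (AMC I): CN(I) = 4.2·68/(10 − 0.058·68) = (1428/5)/(757/125) = 35700/757 ≈ 47.160
S = 1000/(35700/757) − 10 = 4000/357 in ≈ 11.204 in
Initial abstraction Ia = S/5 = (4000/357)/5 = 800/357 ≈ 2.241 in

S = 4000/357 in ≈ 11.204 in; Ia = 800/357 in ≈ 2.241 in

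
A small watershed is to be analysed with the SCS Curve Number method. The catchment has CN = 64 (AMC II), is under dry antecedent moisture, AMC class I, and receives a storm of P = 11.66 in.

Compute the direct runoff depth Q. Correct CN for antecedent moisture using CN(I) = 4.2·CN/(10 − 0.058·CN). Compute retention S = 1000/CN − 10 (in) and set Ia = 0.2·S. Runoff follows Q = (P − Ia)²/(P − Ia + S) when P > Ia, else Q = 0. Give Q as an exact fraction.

Q = 39526369/10963400 in ≈ 3.605 in

Dry (AMC I): CN(I) = 4.2·64/(10 − 0.058·64) = (1344/5)/(786/125) = 5600/131 ≈ 42.748
S = 1000/(5600/131) − 10 = 375/28 in ≈ 13.393 in
Ia = 0.2·(375/28) = 75/28 in ≈ 2.679 in
Excess rainfall: 11.660 − 2.679 = 8.981 in; P > Ia so Q > 0
Q = (6287/700)²/((6287/700) + 375/28) = (39526369/490000)/(7831/350) = 39526369/10963400 in ≈ 3.605 in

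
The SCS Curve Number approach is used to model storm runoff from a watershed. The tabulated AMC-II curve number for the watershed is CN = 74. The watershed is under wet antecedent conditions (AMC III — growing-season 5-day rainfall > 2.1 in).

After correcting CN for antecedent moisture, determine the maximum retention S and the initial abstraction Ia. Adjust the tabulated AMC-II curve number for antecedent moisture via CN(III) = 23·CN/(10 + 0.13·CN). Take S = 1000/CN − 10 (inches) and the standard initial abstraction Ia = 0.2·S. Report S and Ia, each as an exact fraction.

Wet (AMC III): CN(III) = 23·74/(10 + 0.13·74) = 1702/(981/50) = 85100/981 ≈ 86.748
Max retention: S = 1000/(85100/981) − 10 = 1300/851 in (≈ 1.528 in)
Ia = 0.2S: 0.2·1.528 = 0.306 in (exactly 260/851)

S = 1300/851 in ≈ 1.528 in; Ia = 260/851 in ≈ 0.306 in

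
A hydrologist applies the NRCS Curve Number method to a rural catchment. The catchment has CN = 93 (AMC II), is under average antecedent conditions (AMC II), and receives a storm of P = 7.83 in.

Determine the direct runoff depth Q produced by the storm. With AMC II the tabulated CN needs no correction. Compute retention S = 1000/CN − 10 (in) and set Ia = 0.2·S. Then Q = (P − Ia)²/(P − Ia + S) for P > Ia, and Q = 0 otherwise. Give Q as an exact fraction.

AMC II — tabulated CN = 93 applies directly.
Max retention: S = 1000/93 − 10 = 70/93 in (≈ 0.753 in)
Ia = 0.2S: 0.2·0.753 = 0.151 in (exactly 14/93)
Since P=7.830 > Ia=0.151: effective rainfall P−Ia = 71419/9300 in
Runoff Q = (P−Ia)²/(P−Ia+S) = (7.679)²/(7.679+0.753) = 5100673561/729296700 ≈ 6.994 in

Q = 5100673561/729296700 in ≈ 6.994 in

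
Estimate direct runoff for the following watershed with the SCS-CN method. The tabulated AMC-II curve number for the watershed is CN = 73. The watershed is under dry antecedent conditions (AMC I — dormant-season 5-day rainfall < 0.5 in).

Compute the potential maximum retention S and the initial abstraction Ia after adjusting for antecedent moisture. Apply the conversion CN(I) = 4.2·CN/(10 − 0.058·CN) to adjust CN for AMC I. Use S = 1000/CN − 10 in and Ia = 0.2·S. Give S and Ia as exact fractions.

S = 4500/511 in ≈ 8.806 in; Ia = 900/511 in ≈ 1.761 in

Dry (AMC I): CN(I) = 4.2·73/(10 − 0.058·73) = (1533/5)/(2883/500) = 51100/961 ≈ 53.174
Retention S: 1000/CN − 10 with CN=53.174 → S = 4500/511 ≈ 8.806 in
Initial abstraction Ia = S/5 = (4500/511)/5 = 900/511 ≈ 1.761 in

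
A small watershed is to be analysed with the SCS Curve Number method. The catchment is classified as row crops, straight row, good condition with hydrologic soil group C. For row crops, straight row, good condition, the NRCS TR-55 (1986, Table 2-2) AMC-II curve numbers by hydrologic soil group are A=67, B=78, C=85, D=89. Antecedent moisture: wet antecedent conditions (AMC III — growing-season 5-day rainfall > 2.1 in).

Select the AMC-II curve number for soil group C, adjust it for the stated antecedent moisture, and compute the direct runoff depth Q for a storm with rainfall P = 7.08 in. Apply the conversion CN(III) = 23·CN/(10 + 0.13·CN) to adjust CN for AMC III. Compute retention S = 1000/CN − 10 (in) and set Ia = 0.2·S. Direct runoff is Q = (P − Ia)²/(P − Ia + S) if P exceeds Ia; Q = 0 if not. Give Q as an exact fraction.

NRCS table: row crops, straight row, good condition, soil group C → CN(II) = 85
Wet (AMC III): CN(III) = 23·85/(10 + 0.13·85) = 1955/(421/20) = 39100/421 ≈ 92.874
Retention S: 1000/CN − 10 with CN=92.874 → S = 300/391 ≈ 0.767 in
Initial abstraction Ia = S/5 = (300/391)/5 = 60/391 ≈ 0.153 in
Since P=7.080 > Ia=0.153: effective rainfall P−Ia = 67707/9775 in
Q = (67707/9775)²/((67707/9775) + 300/391) = (4584237849/95550625)/(75207/9775) = 1528079283/245049475 in ≈ 6.236 in

Q = 1528079283/245049475 in ≈ 6.236 in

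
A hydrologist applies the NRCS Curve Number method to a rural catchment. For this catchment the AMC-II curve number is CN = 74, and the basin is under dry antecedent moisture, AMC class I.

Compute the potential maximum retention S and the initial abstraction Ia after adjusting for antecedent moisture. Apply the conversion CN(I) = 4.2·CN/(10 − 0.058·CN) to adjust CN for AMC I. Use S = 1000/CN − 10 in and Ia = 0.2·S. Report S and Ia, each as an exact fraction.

S = 6500/777 in ≈ 8.366 in; Ia = 1300/777 in ≈ 1.673 in

Adjust CN=74 to AMC I: 4.2·74/(10 − 0.058·74) → (1554/5) ÷ (1427/250) = 77700/1427 ≈ 54.450
Retention S: 1000/CN − 10 with CN=54.450 → S = 6500/777 ≈ 8.366 in
Ia = 0.2S: 0.2·8.366 = 1.673 in (exactly 1300/777)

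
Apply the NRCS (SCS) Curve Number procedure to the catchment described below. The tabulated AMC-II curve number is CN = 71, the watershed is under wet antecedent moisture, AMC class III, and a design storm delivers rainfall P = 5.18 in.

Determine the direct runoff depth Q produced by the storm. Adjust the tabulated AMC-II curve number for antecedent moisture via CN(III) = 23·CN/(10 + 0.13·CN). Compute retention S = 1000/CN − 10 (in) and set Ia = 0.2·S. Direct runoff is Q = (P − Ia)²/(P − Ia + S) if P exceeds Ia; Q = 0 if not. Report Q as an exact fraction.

Wet (AMC III): CN(III) = 23·71/(10 + 0.13·71) = 1633/(1923/100) = 163300/1923 ≈ 84.919
Max retention: S = 1000/(163300/1923) − 10 = 2900/1633 in (≈ 1.776 in)
Ia = 0.2S: 0.2·1.776 = 0.355 in (exactly 580/1633)
Since P=5.180 > Ia=0.355: effective rainfall P−Ia = 393947/81650 in
Q = (393947/81650)²/((393947/81650) + 2900/1633) = (155194238809/6666722500)/(538947/81650) = 155194238809/44005022550 in ≈ 3.527 in

Q = 155194238809/44005022550 in ≈ 3.527 in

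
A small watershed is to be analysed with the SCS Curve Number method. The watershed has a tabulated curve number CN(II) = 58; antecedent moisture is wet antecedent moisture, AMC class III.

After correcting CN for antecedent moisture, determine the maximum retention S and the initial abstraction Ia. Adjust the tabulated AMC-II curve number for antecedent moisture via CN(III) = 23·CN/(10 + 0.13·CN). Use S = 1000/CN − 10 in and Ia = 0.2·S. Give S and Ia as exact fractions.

S = 2100/667 in ≈ 3.148 in; Ia = 420/667 in ≈ 0.630 in

Wet (AMC III): CN(III) = 23·58/(10 + 0.13·58) = 1334/(877/50) = 66700/877 ≈ 76.055
Retention S: 1000/CN − 10 with CN=76.055 → S = 2100/667 ≈ 3.148 in
Ia = 0.2·(2100/667) = 420/667 in ≈ 0.630 in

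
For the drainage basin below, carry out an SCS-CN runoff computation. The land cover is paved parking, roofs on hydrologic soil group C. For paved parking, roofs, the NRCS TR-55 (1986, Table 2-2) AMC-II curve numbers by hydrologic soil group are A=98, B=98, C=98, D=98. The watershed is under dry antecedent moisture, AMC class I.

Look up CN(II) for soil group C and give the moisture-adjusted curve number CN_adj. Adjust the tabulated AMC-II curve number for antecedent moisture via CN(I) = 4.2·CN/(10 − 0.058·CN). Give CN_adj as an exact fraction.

CN_adj = 102900/1079 ≈ 95.366

NRCS table: paved parking, roofs, soil group C → CN(II) = 98
CN(I) from CN(II)=98: (4.2·98)/(10 − 0.058·98) = 102900/1079 ≈ 95.366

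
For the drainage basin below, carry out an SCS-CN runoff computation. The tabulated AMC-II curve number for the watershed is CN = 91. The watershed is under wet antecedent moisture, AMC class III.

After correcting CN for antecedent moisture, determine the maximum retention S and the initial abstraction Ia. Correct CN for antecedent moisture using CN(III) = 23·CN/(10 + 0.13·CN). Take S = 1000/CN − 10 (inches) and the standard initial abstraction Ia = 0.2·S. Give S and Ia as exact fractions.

CN(III) from CN(II)=91: (23·91)/(10 + 0.13·91) = 209300/2183 ≈ 95.877
S = 1000/(209300/2183) − 10 = 900/2093 in ≈ 0.430 in
Ia = 0.2·(900/2093) = 180/2093 in ≈ 0.086 in

S = 900/2093 in ≈ 0.430 in; Ia = 180/2093 in ≈ 0.086 in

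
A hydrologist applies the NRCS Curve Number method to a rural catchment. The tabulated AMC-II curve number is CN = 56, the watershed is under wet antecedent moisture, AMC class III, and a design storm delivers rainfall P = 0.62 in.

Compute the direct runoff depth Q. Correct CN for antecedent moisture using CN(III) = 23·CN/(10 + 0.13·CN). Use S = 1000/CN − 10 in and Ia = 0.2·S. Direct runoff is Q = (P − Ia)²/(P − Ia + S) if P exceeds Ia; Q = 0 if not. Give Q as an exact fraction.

Wet (AMC III): CN(III) = 23·56/(10 + 0.13·56) = 1288/(432/25) = 4025/54 ≈ 74.537
Retention S: 1000/CN − 10 with CN=74.537 → S = 550/161 ≈ 3.416 in
Ia = 0.2S: 0.2·3.416 = 0.683 in (exactly 110/161)
P = 0.620 ≤ Ia = 0.683 in: entire storm abstracted, Q = 0.

Q = 0 in ≈ 0.000 in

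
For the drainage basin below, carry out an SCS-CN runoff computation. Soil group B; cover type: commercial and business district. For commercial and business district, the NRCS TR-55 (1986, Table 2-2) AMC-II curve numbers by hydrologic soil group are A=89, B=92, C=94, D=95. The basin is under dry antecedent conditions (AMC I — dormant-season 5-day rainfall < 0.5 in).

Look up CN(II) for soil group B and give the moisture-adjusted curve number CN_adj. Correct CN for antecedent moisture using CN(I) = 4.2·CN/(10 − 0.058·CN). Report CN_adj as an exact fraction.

NRCS table: commercial and business district, soil group B → CN(II) = 92
Adjust CN=92 to AMC I: 4.2·92/(10 − 0.058·92) → (1932/5) ÷ (583/125) = 48300/583 ≈ 82.847

CN_adj = 48300/583 ≈ 82.847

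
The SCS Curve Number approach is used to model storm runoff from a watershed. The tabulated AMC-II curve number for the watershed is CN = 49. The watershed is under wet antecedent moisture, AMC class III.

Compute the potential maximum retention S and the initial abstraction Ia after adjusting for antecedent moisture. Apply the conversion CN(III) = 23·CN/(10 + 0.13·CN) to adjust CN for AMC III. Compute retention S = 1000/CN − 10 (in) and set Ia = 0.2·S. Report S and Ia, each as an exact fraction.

CN(III) from CN(II)=49: (23·49)/(10 + 0.13·49) = 112700/1637 ≈ 68.845
Max retention: S = 1000/(112700/1637) − 10 = 5100/1127 in (≈ 4.525 in)
Ia = 0.2S: 0.2·4.525 = 0.905 in (exactly 1020/1127)

S = 5100/1127 in ≈ 4.525 in; Ia = 1020/1127 in ≈ 0.905 in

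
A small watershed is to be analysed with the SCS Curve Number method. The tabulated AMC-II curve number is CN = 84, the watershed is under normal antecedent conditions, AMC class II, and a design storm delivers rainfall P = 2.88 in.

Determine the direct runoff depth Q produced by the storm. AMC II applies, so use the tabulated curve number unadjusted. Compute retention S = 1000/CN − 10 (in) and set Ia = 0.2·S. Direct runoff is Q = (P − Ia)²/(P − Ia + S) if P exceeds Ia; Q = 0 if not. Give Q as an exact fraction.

Q = 215168/151725 in ≈ 1.418 in

Average conditions: CN = 84 (no AMC adjustment).
Retention S: 1000/CN − 10 with CN=84.000 → S = 40/21 ≈ 1.905 in
Ia = 0.2·(40/21) = 8/21 in ≈ 0.381 in
Since P=2.880 > Ia=0.381: effective rainfall P−Ia = 1312/525 in
Q = (1312/525)²/((1312/525) + 40/21) = (1721344/275625)/(2312/525) = 215168/151725 in ≈ 1.418 in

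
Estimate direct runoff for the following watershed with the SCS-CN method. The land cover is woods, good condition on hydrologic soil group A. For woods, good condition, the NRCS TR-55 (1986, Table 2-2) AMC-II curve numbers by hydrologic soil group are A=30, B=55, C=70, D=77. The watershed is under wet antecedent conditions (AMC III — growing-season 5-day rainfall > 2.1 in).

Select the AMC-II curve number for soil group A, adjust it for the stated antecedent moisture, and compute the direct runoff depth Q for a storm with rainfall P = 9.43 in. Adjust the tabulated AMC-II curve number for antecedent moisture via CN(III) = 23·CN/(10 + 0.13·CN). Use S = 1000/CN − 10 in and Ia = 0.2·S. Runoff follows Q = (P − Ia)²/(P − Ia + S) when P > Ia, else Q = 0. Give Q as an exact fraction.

NRCS table: woods, good condition, soil group A → CN(II) = 30
CN(III) from CN(II)=30: (23·30)/(10 + 0.13·30) = 6900/139 ≈ 49.640
Max retention: S = 1000/(6900/139) − 10 = 700/69 in (≈ 10.145 in)
Initial abstraction Ia = S/5 = (700/69)/5 = 140/69 ≈ 2.029 in
Excess rainfall: 9.430 − 2.029 = 7.401 in; P > Ia so Q > 0
Q: (51067/6900)² ÷ (121067/6900) = 2607838489/835362300 in (≈ 3.122 in)

Q = 2607838489/835362300 in ≈ 3.122 in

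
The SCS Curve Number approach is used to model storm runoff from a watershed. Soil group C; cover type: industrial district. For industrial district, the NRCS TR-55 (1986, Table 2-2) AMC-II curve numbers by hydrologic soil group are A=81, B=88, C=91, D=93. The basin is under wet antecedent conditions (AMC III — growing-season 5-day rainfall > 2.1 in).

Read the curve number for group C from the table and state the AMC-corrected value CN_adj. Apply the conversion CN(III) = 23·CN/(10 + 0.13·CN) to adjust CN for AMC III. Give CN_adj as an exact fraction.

CN_adj = 209300/2183 ≈ 95.877

NRCS table: industrial district, soil group C → CN(II) = 91
Wet (AMC III): CN(III) = 23·91/(10 + 0.13·91) = 2093/(2183/100) = 209300/2183 ≈ 95.877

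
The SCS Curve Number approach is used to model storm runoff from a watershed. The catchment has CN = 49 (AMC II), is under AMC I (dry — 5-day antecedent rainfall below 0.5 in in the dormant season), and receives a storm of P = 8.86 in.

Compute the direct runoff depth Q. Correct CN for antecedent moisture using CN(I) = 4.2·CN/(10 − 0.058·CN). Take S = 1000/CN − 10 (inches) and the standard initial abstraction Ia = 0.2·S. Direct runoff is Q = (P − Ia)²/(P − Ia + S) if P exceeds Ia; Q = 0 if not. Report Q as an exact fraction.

Q = 4482168601/8436925350 in ≈ 0.531 in

CN(I) from CN(II)=49: (4.2·49)/(10 − 0.058·49) = 34300/1193 ≈ 28.751
Max retention: S = 1000/(34300/1193) − 10 = 8500/343 in (≈ 24.781 in)
Initial abstraction Ia = S/5 = (8500/343)/5 = 1700/343 ≈ 4.956 in
Excess rainfall: 8.860 − 4.956 = 3.904 in; P > Ia so Q > 0
Q: (66949/17150)² ÷ (491949/17150) = 4482168601/8436925350 in (≈ 0.531 in)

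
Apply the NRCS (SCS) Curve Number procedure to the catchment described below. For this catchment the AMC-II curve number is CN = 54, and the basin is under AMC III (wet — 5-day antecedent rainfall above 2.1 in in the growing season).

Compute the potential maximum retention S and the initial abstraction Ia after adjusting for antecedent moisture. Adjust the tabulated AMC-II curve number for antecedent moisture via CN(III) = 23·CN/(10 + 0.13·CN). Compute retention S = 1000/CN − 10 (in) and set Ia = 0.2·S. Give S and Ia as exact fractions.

S = 100/27 in ≈ 3.704 in; Ia = 20/27 in ≈ 0.741 in

CN(III) from CN(II)=54: (23·54)/(10 + 0.13·54) = 2700/37 ≈ 72.973
Max retention: S = 1000/(2700/37) − 10 = 100/27 in (≈ 3.704 in)
Ia = 0.2S: 0.2·3.704 = 0.741 in (exactly 20/27)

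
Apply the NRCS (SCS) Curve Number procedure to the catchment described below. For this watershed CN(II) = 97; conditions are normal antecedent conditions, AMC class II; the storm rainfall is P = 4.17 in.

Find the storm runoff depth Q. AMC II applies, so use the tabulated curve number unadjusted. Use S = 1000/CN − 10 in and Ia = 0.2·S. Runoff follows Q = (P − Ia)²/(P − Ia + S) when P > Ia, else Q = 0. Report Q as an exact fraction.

Q = 176438089/46181700 in ≈ 3.821 in

Average conditions: CN = 97 (no AMC adjustment).
Max retention: S = 1000/97 − 10 = 30/97 in (≈ 0.309 in)
Initial abstraction Ia = S/5 = (30/97)/5 = 6/97 ≈ 0.062 in
Excess rainfall: 4.170 − 0.062 = 4.108 in; P > Ia so Q > 0
Runoff Q = (P−Ia)²/(P−Ia+S) = (4.108)²/(4.108+0.309) = 176438089/46181700 ≈ 3.821 in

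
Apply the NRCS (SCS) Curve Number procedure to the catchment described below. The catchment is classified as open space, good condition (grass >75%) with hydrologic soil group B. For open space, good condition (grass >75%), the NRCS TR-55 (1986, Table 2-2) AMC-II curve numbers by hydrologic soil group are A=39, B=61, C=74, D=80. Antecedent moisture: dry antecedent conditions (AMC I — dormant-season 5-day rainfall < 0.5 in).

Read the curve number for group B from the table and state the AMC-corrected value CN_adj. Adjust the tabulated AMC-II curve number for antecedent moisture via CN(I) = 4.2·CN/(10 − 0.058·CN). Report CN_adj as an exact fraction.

CN_adj = 42700/1077 ≈ 39.647

NRCS table: open space, good condition (grass >75%), soil group B → CN(II) = 61
Adjust CN=61 to AMC I: 4.2·61/(10 − 0.058·61) → (1281/5) ÷ (3231/500) = 42700/1077 ≈ 39.647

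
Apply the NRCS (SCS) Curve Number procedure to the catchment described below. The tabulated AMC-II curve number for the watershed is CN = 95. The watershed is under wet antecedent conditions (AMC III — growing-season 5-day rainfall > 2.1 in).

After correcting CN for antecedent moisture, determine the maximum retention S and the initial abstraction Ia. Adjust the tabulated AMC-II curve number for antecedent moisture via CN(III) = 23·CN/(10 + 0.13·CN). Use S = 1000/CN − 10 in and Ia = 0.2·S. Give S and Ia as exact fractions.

S = 100/437 in ≈ 0.229 in; Ia = 20/437 in ≈ 0.046 in

Wet (AMC III): CN(III) = 23·95/(10 + 0.13·95) = 2185/(447/20) = 43700/447 ≈ 97.763
Max retention: S = 1000/(43700/447) − 10 = 100/437 in (≈ 0.229 in)
Ia = 0.2·(100/437) = 20/437 in ≈ 0.046 in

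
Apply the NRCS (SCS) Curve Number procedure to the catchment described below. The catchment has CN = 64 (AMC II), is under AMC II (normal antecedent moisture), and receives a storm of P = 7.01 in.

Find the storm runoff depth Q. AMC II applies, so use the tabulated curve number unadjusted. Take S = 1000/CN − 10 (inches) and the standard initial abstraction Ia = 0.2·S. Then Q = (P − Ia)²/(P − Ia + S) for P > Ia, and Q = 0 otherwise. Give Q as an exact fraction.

Q = 1385329/460400 in ≈ 3.009 in

Average conditions: CN = 64 (no AMC adjustment).
Max retention: S = 1000/64 − 10 = 45/8 in (≈ 5.625 in)
Ia = 0.2·(45/8) = 9/8 in ≈ 1.125 in
Excess rainfall: 7.010 − 1.125 = 5.885 in; P > Ia so Q > 0
Q = (1177/200)²/((1177/200) + 45/8) = (1385329/40000)/(1151/100) = 1385329/460400 in ≈ 3.009 in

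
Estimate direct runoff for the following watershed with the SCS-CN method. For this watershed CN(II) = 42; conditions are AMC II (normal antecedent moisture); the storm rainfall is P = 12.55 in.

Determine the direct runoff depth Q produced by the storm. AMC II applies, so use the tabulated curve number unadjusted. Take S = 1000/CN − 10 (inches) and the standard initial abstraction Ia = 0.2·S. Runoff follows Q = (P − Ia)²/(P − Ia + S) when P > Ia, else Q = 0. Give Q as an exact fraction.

AMC II — tabulated CN = 42 applies directly.
S = 1000/42 − 10 = 290/21 in ≈ 13.810 in
Ia = 0.2S: 0.2·13.810 = 2.762 in (exactly 58/21)
Excess rainfall: 12.550 − 2.762 = 9.788 in; P > Ia so Q > 0
Q: (4111/420)² ÷ (9911/420) = 16900321/4162620 in (≈ 4.060 in)

Q = 16900321/4162620 in ≈ 4.060 in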